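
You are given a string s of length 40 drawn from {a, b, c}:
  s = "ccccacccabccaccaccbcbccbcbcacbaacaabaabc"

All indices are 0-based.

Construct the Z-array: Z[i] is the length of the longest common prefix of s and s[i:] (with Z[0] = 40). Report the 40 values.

Z[0]=40
i=1: outside box; Z[1]=3 grow→box=[1,4)
i=2: min(r-i=2, Z[1]=3)=2; Z[2]=2
i=3: min(r-i=1, Z[2]=2)=1; Z[3]=1
i=4: outside box; Z[4]=0
i=5: outside box; Z[5]=3 grow→box=[5,8)
i=6: min(r-i=2, Z[1]=3)=2; Z[6]=2
i=7: min(r-i=1, Z[2]=2)=1; Z[7]=1
i=8: outside box; Z[8]=0
i=9: outside box; Z[9]=0
i=10: outside box; Z[10]=2 grow→box=[10,12)
i=11: min(r-i=1, Z[1]=3)=1; Z[11]=1
i=12: outside box; Z[12]=0
i=13: outside box; Z[13]=2 grow→box=[13,15)
i=14: min(r-i=1, Z[1]=3)=1; Z[14]=1
i=15: outside box; Z[15]=0
i=16: outside box; Z[16]=2 grow→box=[16,18)
i=17: min(r-i=1, Z[1]=3)=1; Z[17]=1
i=18: outside box; Z[18]=0
i=19: outside box; Z[19]=1 grow→box=[19,20)
i=20: outside box; Z[20]=0
i=21: outside box; Z[21]=2 grow→box=[21,23)
i=22: min(r-i=1, Z[1]=3)=1; Z[22]=1
i=23: outside box; Z[23]=0
i=24: outside box; Z[24]=1 grow→box=[24,25)
i=25: outside box; Z[25]=0
i=26: outside box; Z[26]=1 grow→box=[26,27)
i=27: outside box; Z[27]=0
i=28: outside box; Z[28]=1 grow→box=[28,29)
i=29: outside box; Z[29]=0
i=30: outside box; Z[30]=0
i=31: outside box; Z[31]=0
i=32: outside box; Z[32]=1 grow→box=[32,33)
i=33: outside box; Z[33]=0
i=34: outside box; Z[34]=0
i=35: outside box; Z[35]=0
i=36: outside box; Z[36]=0
i=37: outside box; Z[37]=0
i=38: outside box; Z[38]=0
i=39: outside box; Z[39]=1 grow→box=[39,40)

[40, 3, 2, 1, 0, 3, 2, 1, 0, 0, 2, 1, 0, 2, 1, 0, 2, 1, 0, 1, 0, 2, 1, 0, 1, 0, 1, 0, 1, 0, 0, 0, 1, 0, 0, 0, 0, 0, 0, 1]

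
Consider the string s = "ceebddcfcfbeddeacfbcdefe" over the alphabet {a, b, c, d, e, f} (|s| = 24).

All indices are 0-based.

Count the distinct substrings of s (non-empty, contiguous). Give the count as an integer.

sorted suffixes:
  #0 SA[0]=15  'acfbcdefe'
  #1 SA[1]=18  'bcdefe'
  #2 SA[2]=3  'bddcfcfbeddeacfbcdefe'
  #3 SA[3]=10  'beddeacfbcdefe'
  #4 SA[4]=19  'cdefe'
  #5 SA[5]=0  'ceebddcfcfbeddeacfbcdefe'
  #6 SA[6]=16  'cfbcdefe'
  #7 SA[7]=8  'cfbeddeacfbcdefe'
  #8 SA[8]=6  'cfcfbeddeacfbcdefe'
  #9 SA[9]=5  'dcfcfbeddeacfbcdefe'
  #10 SA[10]=4  'ddcfcfbeddeacfbcdefe'
  #11 SA[11]=12  'ddeacfbcdefe'
  #12 SA[12]=13  'deacfbcdefe'
  #13 SA[13]=20  'defe'
  #14 SA[14]=23  'e'
  #15 SA[15]=14  'eacfbcdefe'
  #16 SA[16]=2  'ebddcfcfbeddeacfbcdefe'
  #17 SA[17]=11  'eddeacfbcdefe'
  #18 SA[18]=1  'eebddcfcfbeddeacfbcdefe'
  #19 SA[19]=21  'efe'
  #20 SA[20]=17  'fbcdefe'
  #21 SA[21]=9  'fbeddeacfbcdefe'
  #22 SA[22]=7  'fcfbeddeacfbcdefe'
  #23 SA[23]=22  'fe'

SA = [15, 18, 3, 10, 19, 0, 16, 8, 6, 5, 4, 12, 13, 20, 23, 14, 2, 11, 1, 21, 17, 9, 7, 22]
i: (SA[i-1],SA[i]) lcp shared
  1: (15,18) 0 ''
  2: (18,3) 1 'b'
  3: (3,10) 1 'b'
  4: (10,19) 0 ''
  5: (19,0) 1 'c'
  6: (0,16) 1 'c'
  7: (16,8) 3 'cfb'
  8: (8,6) 2 'cf'
  9: (6,5) 0 ''
  10: (5,4) 1 'd'
  11: (4,12) 2 'dd'
  12: (12,13) 1 'd'
  13: (13,20) 2 'de'
  14: (20,23) 0 ''
  15: (23,14) 1 'e'
  16: (14,2) 1 'e'
  17: (2,11) 1 'e'
  18: (11,1) 1 'e'
  19: (1,21) 1 'e'
  20: (21,17) 0 ''
  21: (17,9) 2 'fb'
  22: (9,7) 1 'f'
  23: (7,22) 1 'f'

n(n+1)/2 = 24·25/2 = 300
Σ LCP = 0 + 0 + 1 + 1 + 0 + 1 + 1 + 3 + 2 + 0 + 1 + 2 + 1 + 2 + 0 + 1 + 1 + 1 + 1 + 1 + 0 + 2 + 1 + 1 = 24
distinct = 300 − 24 = 276

276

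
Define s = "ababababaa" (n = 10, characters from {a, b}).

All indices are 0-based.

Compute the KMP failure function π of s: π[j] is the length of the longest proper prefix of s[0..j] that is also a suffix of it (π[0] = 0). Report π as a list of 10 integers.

[0, 0, 1, 2, 3, 4, 5, 6, 7, 1]

π[0] = 0
j=1 s[j]='b': π[1]=0 (border '')
j=2 s[j]='a': π[2]=1 (border 'a')
j=3 s[j]='b': π[3]=2 (border 'ab')
j=4 s[j]='a': π[4]=3 (border 'aba')
j=5 s[j]='b': π[5]=4 (border 'abab')
j=6 s[j]='a': π[6]=5 (border 'ababa')
j=7 s[j]='b': π[7]=6 (border 'ababab')
j=8 s[j]='a': π[8]=7 (border 'abababa')
j=9 s[j]='a': k: 7→5→3→1→0; π[9]=1 (border 'a')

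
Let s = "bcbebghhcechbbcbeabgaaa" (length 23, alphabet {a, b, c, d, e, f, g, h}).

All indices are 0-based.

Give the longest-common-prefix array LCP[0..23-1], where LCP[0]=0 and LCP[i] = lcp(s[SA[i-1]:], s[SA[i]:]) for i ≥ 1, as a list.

[0, 1, 2, 1, 0, 1, 4, 1, 2, 1, 2, 0, 3, 1, 1, 0, 1, 1, 0, 1, 0, 1, 1]

rank | idx | suffix
   0 |  22 | a
   1 |  21 | aa
   2 |  20 | aaa
   3 |  17 | abgaaa
   4 |  12 | bbcbeabgaaa
   5 |  13 | bcbeabgaaa
   6 |   0 | bcbebghhcechbbcbeabgaaa
   7 |  15 | beabgaaa
   8 |   2 | bebghhcechbbcbeabgaaa
   9 |  18 | bgaaa
  10 |   4 | bghhcechbbcbeabgaaa
  11 |  14 | cbeabgaaa
  12 |   1 | cbebghhcechbbcbeabgaaa
  13 |   8 | cechbbcbeabgaaa
  14 |  10 | chbbcbeabgaaa
  15 |  16 | eabgaaa
  16 |   3 | ebghhcechbbcbeabgaaa
  17 |   9 | echbbcbeabgaaa
  18 |  19 | gaaa
  19 |   5 | ghhcechbbcbeabgaaa
  20 |  11 | hbbcbeabgaaa
  21 |   7 | hcechbbcbeabgaaa
  22 |   6 | hhcechbbcbeabgaaa

SA = [22, 21, 20, 17, 12, 13, 0, 15, 2, 18, 4, 14, 1, 8, 10, 16, 3, 9, 19, 5, 11, 7, 6]
i: (SA[i-1],SA[i]) lcp shared
  1: (22,21) 1 'a'
  2: (21,20) 2 'aa'
  3: (20,17) 1 'a'
  4: (17,12) 0 ''
  5: (12,13) 1 'b'
  6: (13,0) 4 'bcbe'
  7: (0,15) 1 'b'
  8: (15,2) 2 'be'
  9: (2,18) 1 'b'
  10: (18,4) 2 'bg'
  11: (4,14) 0 ''
  12: (14,1) 3 'cbe'
  13: (1,8) 1 'c'
  14: (8,10) 1 'c'
  15: (10,16) 0 ''
  16: (16,3) 1 'e'
  17: (3,9) 1 'e'
  18: (9,19) 0 ''
  19: (19,5) 1 'g'
  20: (5,11) 0 ''
  21: (11,7) 1 'h'
  22: (7,6) 1 'h'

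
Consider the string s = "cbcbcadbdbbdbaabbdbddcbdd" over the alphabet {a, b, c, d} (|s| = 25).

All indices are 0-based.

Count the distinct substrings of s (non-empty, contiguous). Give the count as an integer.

285

sorted suffixes:
  #0 SA[0]=13  'aabbdbddcbdd'
  #1 SA[1]=14  'abbdbddcbdd'
  #2 SA[2]=5  'adbdbbdbaabbdbddcbdd'
  #3 SA[3]=12  'baabbdbddcbdd'
  #4 SA[4]=9  'bbdbaabbdbddcbdd'
  #5 SA[5]=15  'bbdbddcbdd'
  #6 SA[6]=3  'bcadbdbbdbaabbdbddcbdd'
  #7 SA[7]=1  'bcbcadbdbbdbaabbdbddcbdd'
  #8 SA[8]=10  'bdbaabbdbddcbdd'
  #9 SA[9]=7  'bdbbdbaabbdbddcbdd'
  #10 SA[10]=16  'bdbddcbdd'
  #11 SA[11]=22  'bdd'
  #12 SA[12]=18  'bddcbdd'
  #13 SA[13]=4  'cadbdbbdbaabbdbddcbdd'
  #14 SA[14]=2  'cbcadbdbbdbaabbdbddcbdd'
  #15 SA[15]=0  'cbcbcadbdbbdbaabbdbddcbdd'
  #16 SA[16]=21  'cbdd'
  #17 SA[17]=24  'd'
  #18 SA[18]=11  'dbaabbdbddcbdd'
  #19 SA[19]=8  'dbbdbaabbdbddcbdd'
  #20 SA[20]=6  'dbdbbdbaabbdbddcbdd'
  #21 SA[21]=17  'dbddcbdd'
  #22 SA[22]=20  'dcbdd'
  #23 SA[23]=23  'dd'
  #24 SA[24]=19  'ddcbdd'

SA = [13, 14, 5, 12, 9, 15, 3, 1, 10, 7, 16, 22, 18, 4, 2, 0, 21, 24, 11, 8, 6, 17, 20, 23, 19]
[i] adj suffixes → lcp
  [1] 13/14 → 1 ('a')
  [2] 14/5 → 1 ('a')
  [3] 5/12 → 0 ('')
  [4] 12/9 → 1 ('b')
  [5] 9/15 → 4 ('bbdb')
  [6] 15/3 → 1 ('b')
  [7] 3/1 → 2 ('bc')
  [8] 1/10 → 1 ('b')
  [9] 10/7 → 3 ('bdb')
  [10] 7/16 → 3 ('bdb')
  [11] 16/22 → 2 ('bd')
  [12] 22/18 → 3 ('bdd')
  [13] 18/4 → 0 ('')
  [14] 4/2 → 1 ('c')
  [15] 2/0 → 3 ('cbc')
  [16] 0/21 → 2 ('cb')
  [17] 21/24 → 0 ('')
  [18] 24/11 → 1 ('d')
  [19] 11/8 → 2 ('db')
  [20] 8/6 → 2 ('db')
  [21] 6/17 → 3 ('dbd')
  [22] 17/20 → 1 ('d')
  [23] 20/23 → 1 ('d')
  [24] 23/19 → 2 ('dd')

n(n+1)/2 = 25·26/2 = 325
Σ LCP = 0 + 1 + 1 + 0 + 1 + 4 + 1 + 2 + 1 + 3 + 3 + 2 + 3 + 0 + 1 + 3 + 2 + 0 + 1 + 2 + 2 + 3 + 1 + 1 + 2 = 40
distinct = 325 − 40 = 285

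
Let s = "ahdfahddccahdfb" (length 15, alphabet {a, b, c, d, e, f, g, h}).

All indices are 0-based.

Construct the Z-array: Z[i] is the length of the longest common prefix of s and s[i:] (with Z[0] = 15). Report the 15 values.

Z[0]=15
i=1: i≥r, start 0; Z[1]=0
i=2: i≥r, start 0; Z[2]=0
i=3: i≥r, start 0; Z[3]=0
i=4: i≥r, start 0; Z[4]=3 scan→box=[4,7)
i=5: min(r-i=2, Z[1]=0)=0; Z[5]=0
i=6: min(r-i=1, Z[2]=0)=0; Z[6]=0
i=7: i≥r, start 0; Z[7]=0
i=8: i≥r, start 0; Z[8]=0
i=9: i≥r, start 0; Z[9]=0
i=10: i≥r, start 0; Z[10]=4 scan→box=[10,14)
i=11: min(r-i=3, Z[1]=0)=0; Z[11]=0
i=12: min(r-i=2, Z[2]=0)=0; Z[12]=0
i=13: min(r-i=1, Z[3]=0)=0; Z[13]=0
i=14: i≥r, start 0; Z[14]=0

[15, 0, 0, 0, 3, 0, 0, 0, 0, 0, 4, 0, 0, 0, 0]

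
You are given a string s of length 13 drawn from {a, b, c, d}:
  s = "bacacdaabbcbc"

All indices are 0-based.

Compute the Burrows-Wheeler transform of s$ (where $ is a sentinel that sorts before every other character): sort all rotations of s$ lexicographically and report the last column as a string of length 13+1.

rank  rotation        last
    0  $bacacdaabbcbc  c
    1  aabbcbc$bacacd  d
    2  abbcbc$bacacda  a
    3  acacdaabbcbc$b  b
    4  acdaabbcbc$bac  c
    5  bacacdaabbcbc$  $
    6  bbcbc$bacacdaa  a
    7  bc$bacacdaabbc  c
    8  bcbc$bacacdaab  b
    9  c$bacacdaabbcb  b
   10  cacdaabbcbc$ba  a
   11  cbc$bacacdaabb  b
   12  cdaabbcbc$baca  a
   13  daabbcbc$bacac  c

cdabc$acbbabac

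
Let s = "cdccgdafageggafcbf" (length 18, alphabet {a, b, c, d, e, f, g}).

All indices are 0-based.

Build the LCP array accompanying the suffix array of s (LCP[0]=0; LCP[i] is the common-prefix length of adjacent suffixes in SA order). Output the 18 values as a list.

rank→(start, suffix):
  0 → (6, 'afageggafcbf')
  1 → (13, 'afcbf')
  2 → (8, 'ageggafcbf')
  3 → (16, 'bf')
  4 → (15, 'cbf')
  5 → (2, 'ccgdafageggafcbf')
  6 → (0, 'cdccgdafageggafcbf')
  7 → (3, 'cgdafageggafcbf')
  8 → (5, 'dafageggafcbf')
  9 → (1, 'dccgdafageggafcbf')
  10 → (10, 'eggafcbf')
  11 → (17, 'f')
  12 → (7, 'fageggafcbf')
  13 → (14, 'fcbf')
  14 → (12, 'gafcbf')
  15 → (4, 'gdafageggafcbf')
  16 → (9, 'geggafcbf')
  17 → (11, 'ggafcbf')

SA = [6, 13, 8, 16, 15, 2, 0, 3, 5, 1, 10, 17, 7, 14, 12, 4, 9, 11]
rank  pair      lcp
   1  s[6:],s[13:]  2  'af'
   2  s[13:],s[8:]  1  'a'
   3  s[8:],s[16:]  0  ''
   4  s[16:],s[15:]  0  ''
   5  s[15:],s[2:]  1  'c'
   6  s[2:],s[0:]  1  'c'
   7  s[0:],s[3:]  1  'c'
   8  s[3:],s[5:]  0  ''
   9  s[5:],s[1:]  1  'd'
  10  s[1:],s[10:]  0  ''
  11  s[10:],s[17:]  0  ''
  12  s[17:],s[7:]  1  'f'
  13  s[7:],s[14:]  1  'f'
  14  s[14:],s[12:]  0  ''
  15  s[12:],s[4:]  1  'g'
  16  s[4:],s[9:]  1  'g'
  17  s[9:],s[11:]  1  'g'

[0, 2, 1, 0, 0, 1, 1, 1, 0, 1, 0, 0, 1, 1, 0, 1, 1, 1]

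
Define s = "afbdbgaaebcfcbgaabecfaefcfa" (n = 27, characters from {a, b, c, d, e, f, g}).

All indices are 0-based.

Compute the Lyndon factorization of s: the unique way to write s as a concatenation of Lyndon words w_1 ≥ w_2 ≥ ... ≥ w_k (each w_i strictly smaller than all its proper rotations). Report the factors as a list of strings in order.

emit factor 1: 'afbdbg' (i=0, period=6)
emit factor 2: 'aaebcfcbg' (i=6, period=9)
emit factor 3: 'aabecfaefcf' (i=15, period=11)
emit factor 4: 'a' (i=26, period=1)

["afbdbg", "aaebcfcbg", "aabecfaefcf", "a"]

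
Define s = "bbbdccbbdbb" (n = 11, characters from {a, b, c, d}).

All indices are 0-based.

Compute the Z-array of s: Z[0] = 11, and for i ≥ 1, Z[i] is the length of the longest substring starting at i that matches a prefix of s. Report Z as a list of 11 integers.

[11, 2, 1, 0, 0, 0, 2, 1, 0, 2, 1]

Z[0]=11
i=1: outside box; Z[1]=2 scan→box=[1,3)
i=2: min(r-i=1, Z[1]=2)=1; Z[2]=1
i=3: outside box; Z[3]=0
i=4: outside box; Z[4]=0
i=5: outside box; Z[5]=0
i=6: outside box; Z[6]=2 scan→box=[6,8)
i=7: min(r-i=1, Z[1]=2)=1; Z[7]=1
i=8: outside box; Z[8]=0
i=9: outside box; Z[9]=2 scan→box=[9,11)
i=10: min(r-i=1, Z[1]=2)=1; Z[10]=1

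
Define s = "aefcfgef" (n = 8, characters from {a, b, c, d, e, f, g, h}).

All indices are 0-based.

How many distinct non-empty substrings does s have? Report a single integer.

32

rank | idx | suffix
   0 |   0 | aefcfgef
   1 |   3 | cfgef
   2 |   6 | ef
   3 |   1 | efcfgef
   4 |   7 | f
   5 |   2 | fcfgef
   6 |   4 | fgef
   7 |   5 | gef

SA = [0, 3, 6, 1, 7, 2, 4, 5]
rank  pair      lcp
   1  s[0:],s[3:]  0  ''
   2  s[3:],s[6:]  0  ''
   3  s[6:],s[1:]  2  'ef'
   4  s[1:],s[7:]  0  ''
   5  s[7:],s[2:]  1  'f'
   6  s[2:],s[4:]  1  'f'
   7  s[4:],s[5:]  0  ''

n(n+1)/2 = 8·9/2 = 36
Σ LCP = 0 + 0 + 0 + 2 + 0 + 1 + 1 + 0 = 4
distinct = 36 − 4 = 32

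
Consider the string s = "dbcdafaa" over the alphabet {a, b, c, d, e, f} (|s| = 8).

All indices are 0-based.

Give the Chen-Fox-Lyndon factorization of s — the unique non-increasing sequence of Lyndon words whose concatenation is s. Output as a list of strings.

emit factor 1: 'd' (i=0, period=1)
emit factor 2: 'bcd' (i=1, period=3)
emit factor 3: 'af' (i=4, period=2)
emit factor 4: 'a' (i=6, period=1)
emit factor 5: 'a' (i=7, period=1)

["d", "bcd", "af", "a", "a"]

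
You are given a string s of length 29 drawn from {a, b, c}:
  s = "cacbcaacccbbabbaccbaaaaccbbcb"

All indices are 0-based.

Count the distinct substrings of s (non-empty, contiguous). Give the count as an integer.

379

rank | idx | suffix
   0 |  19 | aaaaccbbcb
   1 |  20 | aaaccbbcb
   2 |  21 | aaccbbcb
   3 |   5 | aacccbbabbaccbaaaaccbbcb
   4 |  12 | abbaccbaaaaccbbcb
   5 |   1 | acbcaacccbbabbaccbaaaaccbbcb
   6 |  15 | accbaaaaccbbcb
   7 |  22 | accbbcb
   8 |   6 | acccbbabbaccbaaaaccbbcb
   9 |  28 | b
  10 |  18 | baaaaccbbcb
  11 |  11 | babbaccbaaaaccbbcb
  12 |  14 | baccbaaaaccbbcb
  13 |  10 | bbabbaccbaaaaccbbcb
  14 |  13 | bbaccbaaaaccbbcb
  15 |  25 | bbcb
  16 |   3 | bcaacccbbabbaccbaaaaccbbcb
  17 |  26 | bcb
  18 |   4 | caacccbbabbaccbaaaaccbbcb
  19 |   0 | cacbcaacccbbabbaccbaaaaccbbcb
  20 |  27 | cb
  21 |  17 | cbaaaaccbbcb
  22 |   9 | cbbabbaccbaaaaccbbcb
  23 |  24 | cbbcb
  24 |   2 | cbcaacccbbabbaccbaaaaccbbcb
  25 |  16 | ccbaaaaccbbcb
  26 |   8 | ccbbabbaccbaaaaccbbcb
  27 |  23 | ccbbcb
  28 |   7 | cccbbabbaccbaaaaccbbcb

SA = [19, 20, 21, 5, 12, 1, 15, 22, 6, 28, 18, 11, 14, 10, 13, 25, 3, 26, 4, 0, 27, 17, 9, 24, 2, 16, 8, 23, 7]
rank  pair      lcp
   1  s[19:],s[20:]  3  'aaa'
   2  s[20:],s[21:]  2  'aa'
   3  s[21:],s[5:]  4  'aacc'
   4  s[5:],s[12:]  1  'a'
   5  s[12:],s[1:]  1  'a'
   6  s[1:],s[15:]  2  'ac'
   7  s[15:],s[22:]  4  'accb'
   8  s[22:],s[6:]  3  'acc'
   9  s[6:],s[28:]  0  ''
  10  s[28:],s[18:]  1  'b'
  11  s[18:],s[11:]  2  'ba'
  12  s[11:],s[14:]  2  'ba'
  13  s[14:],s[10:]  1  'b'
  14  s[10:],s[13:]  3  'bba'
  15  s[13:],s[25:]  2  'bb'
  16  s[25:],s[3:]  1  'b'
  17  s[3:],s[26:]  2  'bc'
  18  s[26:],s[4:]  0  ''
  19  s[4:],s[0:]  2  'ca'
  20  s[0:],s[27:]  1  'c'
  21  s[27:],s[17:]  2  'cb'
  22  s[17:],s[9:]  2  'cb'
  23  s[9:],s[24:]  3  'cbb'
  24  s[24:],s[2:]  2  'cb'
  25  s[2:],s[16:]  1  'c'
  26  s[16:],s[8:]  3  'ccb'
  27  s[8:],s[23:]  4  'ccbb'
  28  s[23:],s[7:]  2  'cc'

n(n+1)/2 = 29·30/2 = 435
Σ LCP = 0 + 3 + 2 + 4 + 1 + 1 + 2 + 4 + 3 + 0 + 1 + 2 + 2 + 1 + 3 + 2 + 1 + 2 + 0 + 2 + 1 + 2 + 2 + 3 + 2 + 1 + 3 + 4 + 2 = 56
distinct = 435 − 56 = 379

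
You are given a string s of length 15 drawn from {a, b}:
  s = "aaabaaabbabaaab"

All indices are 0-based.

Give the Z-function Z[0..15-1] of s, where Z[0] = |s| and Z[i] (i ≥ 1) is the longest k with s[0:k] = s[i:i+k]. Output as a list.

Z[0]=15
i=1: outside box; Z[1]=2 scan→box=[1,3)
i=2: min(r-i=1, Z[1]=2)=1; Z[2]=1
i=3: outside box; Z[3]=0
i=4: outside box; Z[4]=4 scan→box=[4,8)
i=5: min(r-i=3, Z[1]=2)=2; Z[5]=2
i=6: min(r-i=2, Z[2]=1)=1; Z[6]=1
i=7: min(r-i=1, Z[3]=0)=0; Z[7]=0
i=8: outside box; Z[8]=0
i=9: outside box; Z[9]=1 scan→box=[9,10)
i=10: outside box; Z[10]=0
i=11: outside box; Z[11]=4 scan→box=[11,15)
i=12: min(r-i=3, Z[1]=2)=2; Z[12]=2
i=13: min(r-i=2, Z[2]=1)=1; Z[13]=1
i=14: min(r-i=1, Z[3]=0)=0; Z[14]=0

[15, 2, 1, 0, 4, 2, 1, 0, 0, 1, 0, 4, 2, 1, 0]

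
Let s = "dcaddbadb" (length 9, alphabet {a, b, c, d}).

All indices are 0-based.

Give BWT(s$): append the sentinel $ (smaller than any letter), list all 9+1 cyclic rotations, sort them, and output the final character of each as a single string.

bbcdddad$a

rank  rotation    last
    0  $dcaddbadb  b
    1  adb$dcaddb  b
    2  addbadb$dc  c
    3  b$dcaddbad  d
    4  badb$dcadd  d
    5  caddbadb$d  d
    6  db$dcaddba  a
    7  dbadb$dcad  d
    8  dcaddbadb$  $
    9  ddbadb$dca  a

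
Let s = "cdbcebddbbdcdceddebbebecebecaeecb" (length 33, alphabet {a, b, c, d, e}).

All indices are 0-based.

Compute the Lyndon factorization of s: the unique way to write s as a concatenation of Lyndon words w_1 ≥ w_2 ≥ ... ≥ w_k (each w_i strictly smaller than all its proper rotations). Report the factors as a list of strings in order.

["cd", "bcebdd", "bbdcdceddebbebecebec", "aeecb"]

emit factor 1: 'cd' (i=0, period=2)
emit factor 2: 'bcebdd' (i=2, period=6)
emit factor 3: 'bbdcdceddebbebecebec' (i=8, period=20)
emit factor 4: 'aeecb' (i=28, period=5)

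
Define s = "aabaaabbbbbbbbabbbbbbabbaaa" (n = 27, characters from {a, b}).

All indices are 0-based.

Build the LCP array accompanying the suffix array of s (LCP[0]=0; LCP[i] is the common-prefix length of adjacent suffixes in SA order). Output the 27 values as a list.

[0, 1, 2, 3, 2, 3, 1, 2, 3, 7, 0, 4, 2, 4, 1, 3, 5, 2, 6, 3, 7, 4, 8, 5, 9, 6, 7]

rank | idx | suffix
   0 |  26 | a
   1 |  25 | aa
   2 |  24 | aaa
   3 |   3 | aaabbbbbbbbabbbbbbabbaaa
   4 |   0 | aabaaabbbbbbbbabbbbbbabbaaa
   5 |   4 | aabbbbbbbbabbbbbbabbaaa
   6 |   1 | abaaabbbbbbbbabbbbbbabbaaa
   7 |  21 | abbaaa
   8 |  14 | abbbbbbabbaaa
   9 |   5 | abbbbbbbbabbbbbbabbaaa
  10 |  23 | baaa
  11 |   2 | baaabbbbbbbbabbbbbbabbaaa
  12 |  20 | babbaaa
  13 |  13 | babbbbbbabbaaa
  14 |  22 | bbaaa
  15 |  19 | bbabbaaa
  16 |  12 | bbabbbbbbabbaaa
  17 |  18 | bbbabbaaa
  18 |  11 | bbbabbbbbbabbaaa
  19 |  17 | bbbbabbaaa
  20 |  10 | bbbbabbbbbbabbaaa
  21 |  16 | bbbbbabbaaa
  22 |   9 | bbbbbabbbbbbabbaaa
  23 |  15 | bbbbbbabbaaa
  24 |   8 | bbbbbbabbbbbbabbaaa
  25 |   7 | bbbbbbbabbbbbbabbaaa
  26 |   6 | bbbbbbbbabbbbbbabbaaa

SA = [26, 25, 24, 3, 0, 4, 1, 21, 14, 5, 23, 2, 20, 13, 22, 19, 12, 18, 11, 17, 10, 16, 9, 15, 8, 7, 6]
i: (SA[i-1],SA[i]) lcp shared
  1: (26,25) 1 'a'
  2: (25,24) 2 'aa'
  3: (24,3) 3 'aaa'
  4: (3,0) 2 'aa'
  5: (0,4) 3 'aab'
  6: (4,1) 1 'a'
  7: (1,21) 2 'ab'
  8: (21,14) 3 'abb'
  9: (14,5) 7 'abbbbbb'
  10: (5,23) 0 ''
  11: (23,2) 4 'baaa'
  12: (2,20) 2 'ba'
  13: (20,13) 4 'babb'
  14: (13,22) 1 'b'
  15: (22,19) 3 'bba'
  16: (19,12) 5 'bbabb'
  17: (12,18) 2 'bb'
  18: (18,11) 6 'bbbabb'
  19: (11,17) 3 'bbb'
  20: (17,10) 7 'bbbbabb'
  21: (10,16) 4 'bbbb'
  22: (16,9) 8 'bbbbbabb'
  23: (9,15) 5 'bbbbb'
  24: (15,8) 9 'bbbbbbabb'
  25: (8,7) 6 'bbbbbb'
  26: (7,6) 7 'bbbbbbb'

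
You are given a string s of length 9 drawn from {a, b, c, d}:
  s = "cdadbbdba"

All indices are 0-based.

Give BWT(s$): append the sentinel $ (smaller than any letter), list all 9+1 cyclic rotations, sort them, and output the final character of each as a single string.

rank  rotation    last
    0  $cdadbbdba  a
    1  a$cdadbbdb  b
    2  adbbdba$cd  d
    3  ba$cdadbbd  d
    4  bbdba$cdad  d
    5  bdba$cdadb  b
    6  cdadbbdba$  $
    7  dadbbdba$c  c
    8  dba$cdadbb  b
    9  dbbdba$cda  a

abdddb$cba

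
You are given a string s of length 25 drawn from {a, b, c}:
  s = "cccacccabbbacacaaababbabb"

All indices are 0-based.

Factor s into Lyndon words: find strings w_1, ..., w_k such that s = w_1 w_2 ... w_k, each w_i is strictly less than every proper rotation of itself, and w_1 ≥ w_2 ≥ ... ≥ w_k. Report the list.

["c", "c", "c", "accc", "abbbacac", "aaababbabb"]

emit factor 1: 'c' (i=0, period=1)
emit factor 2: 'c' (i=1, period=1)
emit factor 3: 'c' (i=2, period=1)
emit factor 4: 'accc' (i=3, period=4)
emit factor 5: 'abbbacac' (i=7, period=8)
emit factor 6: 'aaababbabb' (i=15, period=10)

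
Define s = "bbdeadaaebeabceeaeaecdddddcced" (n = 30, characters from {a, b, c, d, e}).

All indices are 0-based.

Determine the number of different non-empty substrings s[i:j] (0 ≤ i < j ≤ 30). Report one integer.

427

rank | idx | suffix
   0 |   6 | aaebeabceeaeaecdddddcced
   1 |  11 | abceeaeaecdddddcced
   2 |   4 | adaaebeabceeaeaecdddddcced
   3 |  16 | aeaecdddddcced
   4 |   7 | aebeabceeaeaecdddddcced
   5 |  18 | aecdddddcced
   6 |   0 | bbdeadaaebeabceeaeaecdddddcced
   7 |  12 | bceeaeaecdddddcced
   8 |   1 | bdeadaaebeabceeaeaecdddddcced
   9 |   9 | beabceeaeaecdddddcced
  10 |  26 | cced
  11 |  20 | cdddddcced
  12 |  27 | ced
  13 |  13 | ceeaeaecdddddcced
  14 |  29 | d
  15 |   5 | daaebeabceeaeaecdddddcced
  16 |  25 | dcced
  17 |  24 | ddcced
  18 |  23 | dddcced
  19 |  22 | ddddcced
  20 |  21 | dddddcced
  21 |   2 | deadaaebeabceeaeaecdddddcced
  22 |  10 | eabceeaeaecdddddcced
  23 |   3 | eadaaebeabceeaeaecdddddcced
  24 |  15 | eaeaecdddddcced
  25 |  17 | eaecdddddcced
  26 |   8 | ebeabceeaeaecdddddcced
  27 |  19 | ecdddddcced
  28 |  28 | ed
  29 |  14 | eeaeaecdddddcced

SA = [6, 11, 4, 16, 7, 18, 0, 12, 1, 9, 26, 20, 27, 13, 29, 5, 25, 24, 23, 22, 21, 2, 10, 3, 15, 17, 8, 19, 28, 14]
i: (SA[i-1],SA[i]) lcp shared
  1: (6,11) 1 'a'
  2: (11,4) 1 'a'
  3: (4,16) 1 'a'
  4: (16,7) 2 'ae'
  5: (7,18) 2 'ae'
  6: (18,0) 0 ''
  7: (0,12) 1 'b'
  8: (12,1) 1 'b'
  9: (1,9) 1 'b'
  10: (9,26) 0 ''
  11: (26,20) 1 'c'
  12: (20,27) 1 'c'
  13: (27,13) 2 'ce'
  14: (13,29) 0 ''
  15: (29,5) 1 'd'
  16: (5,25) 1 'd'
  17: (25,24) 1 'd'
  18: (24,23) 2 'dd'
  19: (23,22) 3 'ddd'
  20: (22,21) 4 'dddd'
  21: (21,2) 1 'd'
  22: (2,10) 0 ''
  23: (10,3) 2 'ea'
  24: (3,15) 2 'ea'
  25: (15,17) 3 'eae'
  26: (17,8) 1 'e'
  27: (8,19) 1 'e'
  28: (19,28) 1 'e'
  29: (28,14) 1 'e'

n(n+1)/2 = 30·31/2 = 465
Σ LCP = 0 + 1 + 1 + 1 + 2 + 2 + 0 + 1 + 1 + 1 + 0 + 1 + 1 + 2 + 0 + 1 + 1 + 1 + 2 + 3 + 4 + 1 + 0 + 2 + 2 + 3 + 1 + 1 + 1 + 1 = 38
distinct = 465 − 38 = 427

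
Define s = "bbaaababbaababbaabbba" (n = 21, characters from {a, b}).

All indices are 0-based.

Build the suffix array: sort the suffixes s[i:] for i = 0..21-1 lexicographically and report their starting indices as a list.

rank→(start, suffix):
  0 → (20, 'a')
  1 → (2, 'aaababbaababbaabbba')
  2 → (3, 'aababbaababbaabbba')
  3 → (9, 'aababbaabbba')
  4 → (15, 'aabbba')
  5 → (4, 'ababbaababbaabbba')
  6 → (10, 'ababbaabbba')
  7 → (6, 'abbaababbaabbba')
  8 → (12, 'abbaabbba')
  9 → (16, 'abbba')
  10 → (19, 'ba')
  11 → (1, 'baaababbaababbaabbba')
  12 → (8, 'baababbaabbba')
  13 → (14, 'baabbba')
  14 → (5, 'babbaababbaabbba')
  15 → (11, 'babbaabbba')
  16 → (18, 'bba')
  17 → (0, 'bbaaababbaababbaabbba')
  18 → (7, 'bbaababbaabbba')
  19 → (13, 'bbaabbba')
  20 → (17, 'bbba')

[20, 2, 3, 9, 15, 4, 10, 6, 12, 16, 19, 1, 8, 14, 5, 11, 18, 0, 7, 13, 17]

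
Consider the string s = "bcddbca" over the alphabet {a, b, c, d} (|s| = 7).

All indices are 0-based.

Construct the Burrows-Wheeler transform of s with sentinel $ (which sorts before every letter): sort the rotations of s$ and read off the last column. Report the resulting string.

acd$bbdc

rank  rotation  last
    0  $bcddbca  a
    1  a$bcddbc  c
    2  bca$bcdd  d
    3  bcddbca$  $
    4  ca$bcddb  b
    5  cddbca$b  b
    6  dbca$bcd  d
    7  ddbca$bc  c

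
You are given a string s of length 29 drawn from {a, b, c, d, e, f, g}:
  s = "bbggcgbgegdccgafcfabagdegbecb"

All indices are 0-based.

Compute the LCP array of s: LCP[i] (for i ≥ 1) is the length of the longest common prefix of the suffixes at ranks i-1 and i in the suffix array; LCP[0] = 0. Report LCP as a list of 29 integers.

[0, 1, 1, 0, 1, 1, 1, 1, 2, 0, 1, 1, 1, 2, 0, 1, 0, 1, 2, 0, 1, 0, 1, 2, 1, 1, 2, 1, 1]

rank | idx | suffix
   0 |  18 | abagdegbecb
   1 |  14 | afcfabagdegbecb
   2 |  20 | agdegbecb
   3 |  28 | b
   4 |  19 | bagdegbecb
   5 |   0 | bbggcgbgegdccgafcfabagdegbecb
   6 |  25 | becb
   7 |   6 | bgegdccgafcfabagdegbecb
   8 |   1 | bggcgbgegdccgafcfabagdegbecb
   9 |  27 | cb
  10 |  11 | ccgafcfabagdegbecb
  11 |  16 | cfabagdegbecb
  12 |  12 | cgafcfabagdegbecb
  13 |   4 | cgbgegdccgafcfabagdegbecb
  14 |  10 | dccgafcfabagdegbecb
  15 |  22 | degbecb
  16 |  26 | ecb
  17 |  23 | egbecb
  18 |   8 | egdccgafcfabagdegbecb
  19 |  17 | fabagdegbecb
  20 |  15 | fcfabagdegbecb
  21 |  13 | gafcfabagdegbecb
  22 |  24 | gbecb
  23 |   5 | gbgegdccgafcfabagdegbecb
  24 |   3 | gcgbgegdccgafcfabagdegbecb
  25 |   9 | gdccgafcfabagdegbecb
  26 |  21 | gdegbecb
  27 |   7 | gegdccgafcfabagdegbecb
  28 |   2 | ggcgbgegdccgafcfabagdegbecb

SA = [18, 14, 20, 28, 19, 0, 25, 6, 1, 27, 11, 16, 12, 4, 10, 22, 26, 23, 8, 17, 15, 13, 24, 5, 3, 9, 21, 7, 2]
[i] adj suffixes → lcp
  [1] 18/14 → 1 ('a')
  [2] 14/20 → 1 ('a')
  [3] 20/28 → 0 ('')
  [4] 28/19 → 1 ('b')
  [5] 19/0 → 1 ('b')
  [6] 0/25 → 1 ('b')
  [7] 25/6 → 1 ('b')
  [8] 6/1 → 2 ('bg')
  [9] 1/27 → 0 ('')
  [10] 27/11 → 1 ('c')
  [11] 11/16 → 1 ('c')
  [12] 16/12 → 1 ('c')
  [13] 12/4 → 2 ('cg')
  [14] 4/10 → 0 ('')
  [15] 10/22 → 1 ('d')
  [16] 22/26 → 0 ('')
  [17] 26/23 → 1 ('e')
  [18] 23/8 → 2 ('eg')
  [19] 8/17 → 0 ('')
  [20] 17/15 → 1 ('f')
  [21] 15/13 → 0 ('')
  [22] 13/24 → 1 ('g')
  [23] 24/5 → 2 ('gb')
  [24] 5/3 → 1 ('g')
  [25] 3/9 → 1 ('g')
  [26] 9/21 → 2 ('gd')
  [27] 21/7 → 1 ('g')
  [28] 7/2 → 1 ('g')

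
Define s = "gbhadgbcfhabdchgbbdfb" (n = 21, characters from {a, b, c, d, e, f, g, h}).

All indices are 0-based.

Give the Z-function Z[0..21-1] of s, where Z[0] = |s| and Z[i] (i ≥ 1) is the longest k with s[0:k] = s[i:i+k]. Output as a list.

Z[0]=21
i=1: fresh scan; Z[1]=0
i=2: fresh scan; Z[2]=0
i=3: fresh scan; Z[3]=0
i=4: fresh scan; Z[4]=0
i=5: fresh scan; Z[5]=2 grow→box=[5,7)
i=6: min(r-i=1, Z[1]=0)=0; Z[6]=0
i=7: fresh scan; Z[7]=0
i=8: fresh scan; Z[8]=0
i=9: fresh scan; Z[9]=0
i=10: fresh scan; Z[10]=0
i=11: fresh scan; Z[11]=0
i=12: fresh scan; Z[12]=0
i=13: fresh scan; Z[13]=0
i=14: fresh scan; Z[14]=0
i=15: fresh scan; Z[15]=2 grow→box=[15,17)
i=16: min(r-i=1, Z[1]=0)=0; Z[16]=0
i=17: fresh scan; Z[17]=0
i=18: fresh scan; Z[18]=0
i=19: fresh scan; Z[19]=0
i=20: fresh scan; Z[20]=0

[21, 0, 0, 0, 0, 2, 0, 0, 0, 0, 0, 0, 0, 0, 0, 2, 0, 0, 0, 0, 0]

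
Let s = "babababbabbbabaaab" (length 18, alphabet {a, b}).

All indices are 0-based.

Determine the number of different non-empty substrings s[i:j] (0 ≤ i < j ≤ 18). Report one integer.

sorted suffixes:
  #0 SA[0]=14  'aaab'
  #1 SA[1]=15  'aab'
  #2 SA[2]=16  'ab'
  #3 SA[3]=12  'abaaab'
  #4 SA[4]=1  'abababbabbbabaaab'
  #5 SA[5]=3  'ababbabbbabaaab'
  #6 SA[6]=5  'abbabbbabaaab'
  #7 SA[7]=8  'abbbabaaab'
  #8 SA[8]=17  'b'
  #9 SA[9]=13  'baaab'
  #10 SA[10]=11  'babaaab'
  #11 SA[11]=0  'babababbabbbabaaab'
  #12 SA[12]=2  'bababbabbbabaaab'
  #13 SA[13]=4  'babbabbbabaaab'
  #14 SA[14]=7  'babbbabaaab'
  #15 SA[15]=10  'bbabaaab'
  #16 SA[16]=6  'bbabbbabaaab'
  #17 SA[17]=9  'bbbabaaab'

SA = [14, 15, 16, 12, 1, 3, 5, 8, 17, 13, 11, 0, 2, 4, 7, 10, 6, 9]
rank  pair      lcp
   1  s[14:],s[15:]  2  'aa'
   2  s[15:],s[16:]  1  'a'
   3  s[16:],s[12:]  2  'ab'
   4  s[12:],s[1:]  3  'aba'
   5  s[1:],s[3:]  4  'abab'
   6  s[3:],s[5:]  2  'ab'
   7  s[5:],s[8:]  3  'abb'
   8  s[8:],s[17:]  0  ''
   9  s[17:],s[13:]  1  'b'
  10  s[13:],s[11:]  2  'ba'
  11  s[11:],s[0:]  4  'baba'
  12  s[0:],s[2:]  5  'babab'
  13  s[2:],s[4:]  3  'bab'
  14  s[4:],s[7:]  4  'babb'
  15  s[7:],s[10:]  1  'b'
  16  s[10:],s[6:]  4  'bbab'
  17  s[6:],s[9:]  2  'bb'

n(n+1)/2 = 18·19/2 = 171
Σ LCP = 0 + 2 + 1 + 2 + 3 + 4 + 2 + 3 + 0 + 1 + 2 + 4 + 5 + 3 + 4 + 1 + 4 + 2 = 43
distinct = 171 − 43 = 128

128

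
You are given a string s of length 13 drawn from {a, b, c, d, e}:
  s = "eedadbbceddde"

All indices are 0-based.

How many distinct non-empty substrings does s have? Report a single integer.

rank→(start, suffix):
  0 → (3, 'adbbceddde')
  1 → (5, 'bbceddde')
  2 → (6, 'bceddde')
  3 → (7, 'ceddde')
  4 → (2, 'dadbbceddde')
  5 → (4, 'dbbceddde')
  6 → (9, 'ddde')
  7 → (10, 'dde')
  8 → (11, 'de')
  9 → (12, 'e')
  10 → (1, 'edadbbceddde')
  11 → (8, 'eddde')
  12 → (0, 'eedadbbceddde')

SA = [3, 5, 6, 7, 2, 4, 9, 10, 11, 12, 1, 8, 0]
[i] adj suffixes → lcp
  [1] 3/5 → 0 ('')
  [2] 5/6 → 1 ('b')
  [3] 6/7 → 0 ('')
  [4] 7/2 → 0 ('')
  [5] 2/4 → 1 ('d')
  [6] 4/9 → 1 ('d')
  [7] 9/10 → 2 ('dd')
  [8] 10/11 → 1 ('d')
  [9] 11/12 → 0 ('')
  [10] 12/1 → 1 ('e')
  [11] 1/8 → 2 ('ed')
  [12] 8/0 → 1 ('e')

n(n+1)/2 = 13·14/2 = 91
Σ LCP = 0 + 0 + 1 + 0 + 0 + 1 + 1 + 2 + 1 + 0 + 1 + 2 + 1 = 10
distinct = 91 − 10 = 81

81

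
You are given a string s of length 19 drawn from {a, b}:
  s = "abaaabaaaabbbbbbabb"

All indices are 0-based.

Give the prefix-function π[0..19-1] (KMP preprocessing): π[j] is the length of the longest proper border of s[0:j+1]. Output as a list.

π[0] = 0
j=1 s[j]='b': π[1]=0 (border '')
j=2 s[j]='a': π[2]=1 (border 'a')
j=3 s[j]='a': k: 1→0; π[3]=1 (border 'a')
j=4 s[j]='a': k: 1→0; π[4]=1 (border 'a')
j=5 s[j]='b': π[5]=2 (border 'ab')
j=6 s[j]='a': π[6]=3 (border 'aba')
j=7 s[j]='a': π[7]=4 (border 'abaa')
j=8 s[j]='a': π[8]=5 (border 'abaaa')
j=9 s[j]='a': k: 5→1→0; π[9]=1 (border 'a')
j=10 s[j]='b': π[10]=2 (border 'ab')
j=11 s[j]='b': k: 2→0; π[11]=0 (border '')
j=12 s[j]='b': π[12]=0 (border '')
j=13 s[j]='b': π[13]=0 (border '')
j=14 s[j]='b': π[14]=0 (border '')
j=15 s[j]='b': π[15]=0 (border '')
j=16 s[j]='a': π[16]=1 (border 'a')
j=17 s[j]='b': π[17]=2 (border 'ab')
j=18 s[j]='b': k: 2→0; π[18]=0 (border '')

[0, 0, 1, 1, 1, 2, 3, 4, 5, 1, 2, 0, 0, 0, 0, 0, 1, 2, 0]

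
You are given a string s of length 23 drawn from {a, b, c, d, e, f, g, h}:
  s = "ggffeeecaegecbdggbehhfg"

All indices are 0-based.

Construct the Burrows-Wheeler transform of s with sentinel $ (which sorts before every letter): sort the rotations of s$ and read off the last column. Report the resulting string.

gccgeebegefabfghfgegd$he

rank  rotation                  last
    0  $ggffeeecaegecbdggbehhfg  g
    1  aegecbdggbehhfg$ggffeeec  c
    2  bdggbehhfg$ggffeeecaegec  c
    3  behhfg$ggffeeecaegecbdgg  g
    4  caegecbdggbehhfg$ggffeee  e
    5  cbdggbehhfg$ggffeeecaege  e
    6  dggbehhfg$ggffeeecaegecb  b
    7  ecaegecbdggbehhfg$ggffee  e
    8  ecbdggbehhfg$ggffeeecaeg  g
    9  eecaegecbdggbehhfg$ggffe  e
   10  eeecaegecbdggbehhfg$ggff  f
   11  egecbdggbehhfg$ggffeeeca  a
   12  ehhfg$ggffeeecaegecbdggb  b
   13  feeecaegecbdggbehhfg$ggf  f
   14  ffeeecaegecbdggbehhfg$gg  g
   15  fg$ggffeeecaegecbdggbehh  h
   16  g$ggffeeecaegecbdggbehhf  f
   17  gbehhfg$ggffeeecaegecbdg  g
   18  gecbdggbehhfg$ggffeeecae  e
   19  gffeeecaegecbdggbehhfg$g  g
   20  ggbehhfg$ggffeeecaegecbd  d
   21  ggffeeecaegecbdggbehhfg$  $
   22  hfg$ggffeeecaegecbdggbeh  h
   23  hhfg$ggffeeecaegecbdggbe  e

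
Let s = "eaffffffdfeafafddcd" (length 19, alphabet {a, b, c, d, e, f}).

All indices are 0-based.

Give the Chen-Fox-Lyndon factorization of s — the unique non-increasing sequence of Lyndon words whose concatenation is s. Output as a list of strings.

emit factor 1: 'e' (i=0, period=1)
emit factor 2: 'affffffdfe' (i=1, period=10)
emit factor 3: 'afafddcd' (i=11, period=8)

["e", "affffffdfe", "afafddcd"]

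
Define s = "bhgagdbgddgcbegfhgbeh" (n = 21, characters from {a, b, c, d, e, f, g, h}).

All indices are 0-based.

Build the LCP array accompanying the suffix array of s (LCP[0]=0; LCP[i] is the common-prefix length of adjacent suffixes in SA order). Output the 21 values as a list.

[0, 0, 2, 1, 1, 0, 0, 1, 1, 0, 1, 0, 0, 1, 1, 1, 2, 1, 0, 1, 2]

rank→(start, suffix):
  0 → (3, 'agdbgddgcbegfhgbeh')
  1 → (12, 'begfhgbeh')
  2 → (18, 'beh')
  3 → (6, 'bgddgcbegfhgbeh')
  4 → (0, 'bhgagdbgddgcbegfhgbeh')
  5 → (11, 'cbegfhgbeh')
  6 → (5, 'dbgddgcbegfhgbeh')
  7 → (8, 'ddgcbegfhgbeh')
  8 → (9, 'dgcbegfhgbeh')
  9 → (13, 'egfhgbeh')
  10 → (19, 'eh')
  11 → (15, 'fhgbeh')
  12 → (2, 'gagdbgddgcbegfhgbeh')
  13 → (17, 'gbeh')
  14 → (10, 'gcbegfhgbeh')
  15 → (4, 'gdbgddgcbegfhgbeh')
  16 → (7, 'gddgcbegfhgbeh')
  17 → (14, 'gfhgbeh')
  18 → (20, 'h')
  19 → (1, 'hgagdbgddgcbegfhgbeh')
  20 → (16, 'hgbeh')

SA = [3, 12, 18, 6, 0, 11, 5, 8, 9, 13, 19, 15, 2, 17, 10, 4, 7, 14, 20, 1, 16]
[i] adj suffixes → lcp
  [1] 3/12 → 0 ('')
  [2] 12/18 → 2 ('be')
  [3] 18/6 → 1 ('b')
  [4] 6/0 → 1 ('b')
  [5] 0/11 → 0 ('')
  [6] 11/5 → 0 ('')
  [7] 5/8 → 1 ('d')
  [8] 8/9 → 1 ('d')
  [9] 9/13 → 0 ('')
  [10] 13/19 → 1 ('e')
  [11] 19/15 → 0 ('')
  [12] 15/2 → 0 ('')
  [13] 2/17 → 1 ('g')
  [14] 17/10 → 1 ('g')
  [15] 10/4 → 1 ('g')
  [16] 4/7 → 2 ('gd')
  [17] 7/14 → 1 ('g')
  [18] 14/20 → 0 ('')
  [19] 20/1 → 1 ('h')
  [20] 1/16 → 2 ('hg')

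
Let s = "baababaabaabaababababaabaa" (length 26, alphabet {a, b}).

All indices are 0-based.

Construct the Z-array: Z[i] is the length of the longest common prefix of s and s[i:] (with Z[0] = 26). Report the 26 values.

Z[0]=26
i=1: i≥r, start 0; Z[1]=0
i=2: i≥r, start 0; Z[2]=0
i=3: i≥r, start 0; Z[3]=2 grow→box=[3,5)
i=4: min(r-i=1, Z[1]=0)=0; Z[4]=0
i=5: i≥r, start 0; Z[5]=5 grow→box=[5,10)
i=6: min(r-i=4, Z[1]=0)=0; Z[6]=0
i=7: min(r-i=3, Z[2]=0)=0; Z[7]=0
i=8: min(r-i=2, Z[3]=2)=2; Z[8]=5 grow→box=[8,13)
i=9: min(r-i=4, Z[1]=0)=0; Z[9]=0
i=10: min(r-i=3, Z[2]=0)=0; Z[10]=0
i=11: min(r-i=2, Z[3]=2)=2; Z[11]=7 grow→box=[11,18)
i=12: min(r-i=6, Z[1]=0)=0; Z[12]=0
i=13: min(r-i=5, Z[2]=0)=0; Z[13]=0
i=14: min(r-i=4, Z[3]=2)=2; Z[14]=2
i=15: min(r-i=3, Z[4]=0)=0; Z[15]=0
i=16: min(r-i=2, Z[5]=5)=2; Z[16]=2
i=17: min(r-i=1, Z[6]=0)=0; Z[17]=0
i=18: i≥r, start 0; Z[18]=2 grow→box=[18,20)
i=19: min(r-i=1, Z[1]=0)=0; Z[19]=0
i=20: i≥r, start 0; Z[20]=5 grow→box=[20,25)
i=21: min(r-i=4, Z[1]=0)=0; Z[21]=0
i=22: min(r-i=3, Z[2]=0)=0; Z[22]=0
i=23: min(r-i=2, Z[3]=2)=2; Z[23]=3 grow→box=[23,26)
i=24: min(r-i=2, Z[1]=0)=0; Z[24]=0
i=25: min(r-i=1, Z[2]=0)=0; Z[25]=0

[26, 0, 0, 2, 0, 5, 0, 0, 5, 0, 0, 7, 0, 0, 2, 0, 2, 0, 2, 0, 5, 0, 0, 3, 0, 0]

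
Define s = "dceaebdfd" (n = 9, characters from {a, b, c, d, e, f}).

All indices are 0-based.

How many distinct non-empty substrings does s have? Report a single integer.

rank | idx | suffix
   0 |   3 | aebdfd
   1 |   5 | bdfd
   2 |   1 | ceaebdfd
   3 |   8 | d
   4 |   0 | dceaebdfd
   5 |   6 | dfd
   6 |   2 | eaebdfd
   7 |   4 | ebdfd
   8 |   7 | fd

SA = [3, 5, 1, 8, 0, 6, 2, 4, 7]
rank  pair      lcp
   1  s[3:],s[5:]  0  ''
   2  s[5:],s[1:]  0  ''
   3  s[1:],s[8:]  0  ''
   4  s[8:],s[0:]  1  'd'
   5  s[0:],s[6:]  1  'd'
   6  s[6:],s[2:]  0  ''
   7  s[2:],s[4:]  1  'e'
   8  s[4:],s[7:]  0  ''

n(n+1)/2 = 9·10/2 = 45
Σ LCP = 0 + 0 + 0 + 0 + 1 + 1 + 0 + 1 + 0 = 3
distinct = 45 − 3 = 42

42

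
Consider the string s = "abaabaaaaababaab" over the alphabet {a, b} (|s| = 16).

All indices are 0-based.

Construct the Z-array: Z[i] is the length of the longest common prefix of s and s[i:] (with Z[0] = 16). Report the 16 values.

[16, 0, 1, 4, 0, 1, 1, 1, 1, 3, 0, 5, 0, 1, 2, 0]

Z[0]=16
i=1: fresh scan; Z[1]=0
i=2: fresh scan; Z[2]=1 extend→box=[2,3)
i=3: fresh scan; Z[3]=4 extend→box=[3,7)
i=4: min(r-i=3, Z[1]=0)=0; Z[4]=0
i=5: min(r-i=2, Z[2]=1)=1; Z[5]=1
i=6: min(r-i=1, Z[3]=4)=1; Z[6]=1
i=7: fresh scan; Z[7]=1 extend→box=[7,8)
i=8: fresh scan; Z[8]=1 extend→box=[8,9)
i=9: fresh scan; Z[9]=3 extend→box=[9,12)
i=10: min(r-i=2, Z[1]=0)=0; Z[10]=0
i=11: min(r-i=1, Z[2]=1)=1; Z[11]=5 extend→box=[11,16)
i=12: min(r-i=4, Z[1]=0)=0; Z[12]=0
i=13: min(r-i=3, Z[2]=1)=1; Z[13]=1
i=14: min(r-i=2, Z[3]=4)=2; Z[14]=2
i=15: min(r-i=1, Z[4]=0)=0; Z[15]=0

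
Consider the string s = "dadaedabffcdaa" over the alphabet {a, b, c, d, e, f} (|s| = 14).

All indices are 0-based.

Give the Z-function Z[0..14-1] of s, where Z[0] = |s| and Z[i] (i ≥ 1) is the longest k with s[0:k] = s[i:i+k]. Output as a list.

Z[0]=14
i=1: i≥r, start 0; Z[1]=0
i=2: i≥r, start 0; Z[2]=2 scan→box=[2,4)
i=3: min(r-i=1, Z[1]=0)=0; Z[3]=0
i=4: i≥r, start 0; Z[4]=0
i=5: i≥r, start 0; Z[5]=2 scan→box=[5,7)
i=6: min(r-i=1, Z[1]=0)=0; Z[6]=0
i=7: i≥r, start 0; Z[7]=0
i=8: i≥r, start 0; Z[8]=0
i=9: i≥r, start 0; Z[9]=0
i=10: i≥r, start 0; Z[10]=0
i=11: i≥r, start 0; Z[11]=2 scan→box=[11,13)
i=12: min(r-i=1, Z[1]=0)=0; Z[12]=0
i=13: i≥r, start 0; Z[13]=0

[14, 0, 2, 0, 0, 2, 0, 0, 0, 0, 0, 2, 0, 0]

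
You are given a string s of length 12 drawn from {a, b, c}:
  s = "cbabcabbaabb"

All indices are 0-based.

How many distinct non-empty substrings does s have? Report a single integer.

64

rank | idx | suffix
   0 |   8 | aabb
   1 |   9 | abb
   2 |   5 | abbaabb
   3 |   2 | abcabbaabb
   4 |  11 | b
   5 |   7 | baabb
   6 |   1 | babcabbaabb
   7 |  10 | bb
   8 |   6 | bbaabb
   9 |   3 | bcabbaabb
  10 |   4 | cabbaabb
  11 |   0 | cbabcabbaabb

SA = [8, 9, 5, 2, 11, 7, 1, 10, 6, 3, 4, 0]
i: (SA[i-1],SA[i]) lcp shared
  1: (8,9) 1 'a'
  2: (9,5) 3 'abb'
  3: (5,2) 2 'ab'
  4: (2,11) 0 ''
  5: (11,7) 1 'b'
  6: (7,1) 2 'ba'
  7: (1,10) 1 'b'
  8: (10,6) 2 'bb'
  9: (6,3) 1 'b'
  10: (3,4) 0 ''
  11: (4,0) 1 'c'

n(n+1)/2 = 12·13/2 = 78
Σ LCP = 0 + 1 + 3 + 2 + 0 + 1 + 2 + 1 + 2 + 1 + 0 + 1 = 14
distinct = 78 − 14 = 64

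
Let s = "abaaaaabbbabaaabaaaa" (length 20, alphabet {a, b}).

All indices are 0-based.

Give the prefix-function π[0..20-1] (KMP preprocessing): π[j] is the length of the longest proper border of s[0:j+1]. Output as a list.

π[0] = 0
j=1 s[j]='b': π[1]=0 (border '')
j=2 s[j]='a': π[2]=1 (border 'a')
j=3 s[j]='a': k: 1→0; π[3]=1 (border 'a')
j=4 s[j]='a': k: 1→0; π[4]=1 (border 'a')
j=5 s[j]='a': k: 1→0; π[5]=1 (border 'a')
j=6 s[j]='a': k: 1→0; π[6]=1 (border 'a')
j=7 s[j]='b': π[7]=2 (border 'ab')
j=8 s[j]='b': k: 2→0; π[8]=0 (border '')
j=9 s[j]='b': π[9]=0 (border '')
j=10 s[j]='a': π[10]=1 (border 'a')
j=11 s[j]='b': π[11]=2 (border 'ab')
j=12 s[j]='a': π[12]=3 (border 'aba')
j=13 s[j]='a': π[13]=4 (border 'abaa')
j=14 s[j]='a': π[14]=5 (border 'abaaa')
j=15 s[j]='b': k: 5→1; π[15]=2 (border 'ab')
j=16 s[j]='a': π[16]=3 (border 'aba')
j=17 s[j]='a': π[17]=4 (border 'abaa')
j=18 s[j]='a': π[18]=5 (border 'abaaa')
j=19 s[j]='a': π[19]=6 (border 'abaaaa')

[0, 0, 1, 1, 1, 1, 1, 2, 0, 0, 1, 2, 3, 4, 5, 2, 3, 4, 5, 6]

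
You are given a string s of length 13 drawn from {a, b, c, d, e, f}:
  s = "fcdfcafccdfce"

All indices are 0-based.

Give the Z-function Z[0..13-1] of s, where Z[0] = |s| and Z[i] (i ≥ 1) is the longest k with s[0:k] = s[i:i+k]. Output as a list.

Z[0]=13
i=1: i≥r, start 0; Z[1]=0
i=2: i≥r, start 0; Z[2]=0
i=3: i≥r, start 0; Z[3]=2 extend→box=[3,5)
i=4: min(r-i=1, Z[1]=0)=0; Z[4]=0
i=5: i≥r, start 0; Z[5]=0
i=6: i≥r, start 0; Z[6]=2 extend→box=[6,8)
i=7: min(r-i=1, Z[1]=0)=0; Z[7]=0
i=8: i≥r, start 0; Z[8]=0
i=9: i≥r, start 0; Z[9]=0
i=10: i≥r, start 0; Z[10]=2 extend→box=[10,12)
i=11: min(r-i=1, Z[1]=0)=0; Z[11]=0
i=12: i≥r, start 0; Z[12]=0

[13, 0, 0, 2, 0, 0, 2, 0, 0, 0, 2, 0, 0]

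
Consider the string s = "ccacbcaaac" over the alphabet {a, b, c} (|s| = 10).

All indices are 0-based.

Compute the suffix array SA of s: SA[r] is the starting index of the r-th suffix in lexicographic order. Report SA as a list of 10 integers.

[6, 7, 8, 2, 4, 9, 5, 1, 3, 0]

rank→(start, suffix):
  0 → (6, 'aaac')
  1 → (7, 'aac')
  2 → (8, 'ac')
  3 → (2, 'acbcaaac')
  4 → (4, 'bcaaac')
  5 → (9, 'c')
  6 → (5, 'caaac')
  7 → (1, 'cacbcaaac')
  8 → (3, 'cbcaaac')
  9 → (0, 'ccacbcaaac')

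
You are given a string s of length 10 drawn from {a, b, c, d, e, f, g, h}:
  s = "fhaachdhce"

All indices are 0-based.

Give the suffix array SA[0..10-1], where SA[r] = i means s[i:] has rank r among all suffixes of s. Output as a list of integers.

[2, 3, 8, 4, 6, 9, 0, 1, 7, 5]

sorted suffixes:
  #0 SA[0]=2  'aachdhce'
  #1 SA[1]=3  'achdhce'
  #2 SA[2]=8  'ce'
  #3 SA[3]=4  'chdhce'
  #4 SA[4]=6  'dhce'
  #5 SA[5]=9  'e'
  #6 SA[6]=0  'fhaachdhce'
  #7 SA[7]=1  'haachdhce'
  #8 SA[8]=7  'hce'
  #9 SA[9]=5  'hdhce'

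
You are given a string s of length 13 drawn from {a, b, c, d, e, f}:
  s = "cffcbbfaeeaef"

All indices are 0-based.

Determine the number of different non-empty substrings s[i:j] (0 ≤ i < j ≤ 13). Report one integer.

82

rank→(start, suffix):
  0 → (7, 'aeeaef')
  1 → (10, 'aef')
  2 → (4, 'bbfaeeaef')
  3 → (5, 'bfaeeaef')
  4 → (3, 'cbbfaeeaef')
  5 → (0, 'cffcbbfaeeaef')
  6 → (9, 'eaef')
  7 → (8, 'eeaef')
  8 → (11, 'ef')
  9 → (12, 'f')
  10 → (6, 'faeeaef')
  11 → (2, 'fcbbfaeeaef')
  12 → (1, 'ffcbbfaeeaef')

SA = [7, 10, 4, 5, 3, 0, 9, 8, 11, 12, 6, 2, 1]
i: (SA[i-1],SA[i]) lcp shared
  1: (7,10) 2 'ae'
  2: (10,4) 0 ''
  3: (4,5) 1 'b'
  4: (5,3) 0 ''
  5: (3,0) 1 'c'
  6: (0,9) 0 ''
  7: (9,8) 1 'e'
  8: (8,11) 1 'e'
  9: (11,12) 0 ''
  10: (12,6) 1 'f'
  11: (6,2) 1 'f'
  12: (2,1) 1 'f'

n(n+1)/2 = 13·14/2 = 91
Σ LCP = 0 + 2 + 0 + 1 + 0 + 1 + 0 + 1 + 1 + 0 + 1 + 1 + 1 = 9
distinct = 91 − 9 = 82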